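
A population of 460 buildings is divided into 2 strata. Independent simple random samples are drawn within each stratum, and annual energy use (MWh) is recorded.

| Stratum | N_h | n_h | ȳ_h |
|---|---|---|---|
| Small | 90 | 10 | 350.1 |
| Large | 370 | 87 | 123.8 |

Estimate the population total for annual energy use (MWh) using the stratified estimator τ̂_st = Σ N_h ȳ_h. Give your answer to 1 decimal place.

τ̂_st = Σ N_h ȳ_h = 90·350.1 + 370·123.8 = 77315.0

τ̂_st ≈ 77315.0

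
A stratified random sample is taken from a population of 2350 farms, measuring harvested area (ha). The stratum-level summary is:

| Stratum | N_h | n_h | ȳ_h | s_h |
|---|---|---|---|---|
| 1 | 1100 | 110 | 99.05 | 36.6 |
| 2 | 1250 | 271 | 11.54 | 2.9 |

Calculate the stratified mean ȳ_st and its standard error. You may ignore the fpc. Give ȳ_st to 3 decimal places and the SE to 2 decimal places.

ȳ_st = Σ W_h ȳ_h = (1100·99.05 + 1250·11.54)/2350 = 52.50213
V̂(ȳ_st) = Σ W_h² s_h²/n_h, with W_h = N_h/N and N = 2350:
  stratum 1: (1100/2350)²·36.6²/110 = 2.6682
  stratum 2: (1250/2350)²·2.9²/271 = 0.00878033
V̂(ȳ_st) = 2.67698
SE(ȳ_st) = √2.67698 = 1.63615

ȳ_st ≈ 52.502, SE ≈ 1.64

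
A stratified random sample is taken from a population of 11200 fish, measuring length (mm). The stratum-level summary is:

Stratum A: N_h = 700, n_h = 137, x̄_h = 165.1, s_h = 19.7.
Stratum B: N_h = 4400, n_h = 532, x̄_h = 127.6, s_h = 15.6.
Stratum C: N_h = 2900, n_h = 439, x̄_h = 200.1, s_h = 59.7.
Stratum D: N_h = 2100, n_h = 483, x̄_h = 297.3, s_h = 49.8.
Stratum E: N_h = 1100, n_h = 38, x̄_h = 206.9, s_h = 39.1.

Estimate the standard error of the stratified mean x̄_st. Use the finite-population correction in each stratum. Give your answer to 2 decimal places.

SE(x̄_st) ≈ 1.02

V̂(x̄_st) = Σ W_h² (1 − n_h/N_h) s_h²/n_h, with W_h = N_h/N and N = 11200:
  stratum A: (700/11200)²·(1 − 137/700)·19.7²/137 = 0.00889984
  stratum B: (4400/11200)²·(1 − 532/4400)·15.6²/532 = 0.0620641
  stratum C: (2900/11200)²·(1 − 439/2900)·59.7²/439 = 0.46191
  stratum D: (2100/11200)²·(1 − 483/2100)·49.8²/483 = 0.138997
  stratum E: (1100/11200)²·(1 − 38/1100)·39.1²/38 = 0.374672
V̂(x̄_st) = 1.04654
SE(x̄_st) = √1.04654 = 1.02301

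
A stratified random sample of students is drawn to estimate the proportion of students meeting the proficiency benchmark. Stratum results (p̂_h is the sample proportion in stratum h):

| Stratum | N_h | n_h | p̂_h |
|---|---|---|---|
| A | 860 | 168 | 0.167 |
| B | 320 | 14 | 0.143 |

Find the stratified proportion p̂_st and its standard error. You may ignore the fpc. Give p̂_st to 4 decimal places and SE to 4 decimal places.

p̂_st ≈ 0.1605, SE ≈ 0.0337

N = 1180; stratum weights W_h = N_h/N.
p̂_st = Σ W_h p̂_h = (860·0.167 + 320·0.143)/1180 = 0.16049
V̂(p̂_st) = Σ W_h² p̂_h(1−p̂_h)/(n_h−1):
  stratum A: (860/1180)²·0.167·0.833/167 = 0.000442464
  stratum B: (320/1180)²·0.143·0.857/13 = 0.000693281
V̂(p̂_st) = 0.00113575; SE = √V̂ = 0.0337008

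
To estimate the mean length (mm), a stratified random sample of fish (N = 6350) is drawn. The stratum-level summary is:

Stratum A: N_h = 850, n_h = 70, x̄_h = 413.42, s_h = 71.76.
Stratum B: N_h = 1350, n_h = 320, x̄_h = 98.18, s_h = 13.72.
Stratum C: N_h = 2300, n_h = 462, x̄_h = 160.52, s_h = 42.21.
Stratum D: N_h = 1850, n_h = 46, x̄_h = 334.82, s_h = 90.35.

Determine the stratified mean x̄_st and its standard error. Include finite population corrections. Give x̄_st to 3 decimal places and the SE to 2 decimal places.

x̄_st ≈ 231.900, SE ≈ 4.04

x̄_st = Σ W_h x̄_h = (850·413.42 + 1350·98.18 + 2300·160.52 + 1850·334.82)/6350 = 231.89969
V̂(x̄_st) = Σ W_h² (1 − n_h/N_h) s_h²/n_h, with W_h = N_h/N and N = 6350:
  stratum A: (850/6350)²·(1 − 70/850)·71.76²/70 = 1.20958
  stratum B: (1350/6350)²·(1 − 320/1350)·13.72²/320 = 0.0202853
  stratum C: (2300/6350)²·(1 − 462/2300)·42.21²/462 = 0.40431
  stratum D: (1850/6350)²·(1 − 46/1850)·90.35²/46 = 14.6879
V̂(x̄_st) = 16.3221
SE(x̄_st) = √16.3221 = 4.04006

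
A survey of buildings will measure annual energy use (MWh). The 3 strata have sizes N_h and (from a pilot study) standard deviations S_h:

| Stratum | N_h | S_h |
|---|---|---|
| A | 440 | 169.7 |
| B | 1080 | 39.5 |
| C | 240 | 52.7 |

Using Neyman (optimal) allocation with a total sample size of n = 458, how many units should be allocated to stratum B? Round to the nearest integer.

150

Neyman allocation: n_h = n · N_h S_h / Σ N_i S_i, with n = 458.
  stratum A: N_h·S_h = 440·169.7 = 74668.00
  stratum B: N_h·S_h = 1080·39.5 = 42660.00
  stratum C: N_h·S_h = 240·52.7 = 12648.00
Σ N_h S_h = 129976.00
n for stratum B = 458·42660.00/129976.00 = 150.322 → 150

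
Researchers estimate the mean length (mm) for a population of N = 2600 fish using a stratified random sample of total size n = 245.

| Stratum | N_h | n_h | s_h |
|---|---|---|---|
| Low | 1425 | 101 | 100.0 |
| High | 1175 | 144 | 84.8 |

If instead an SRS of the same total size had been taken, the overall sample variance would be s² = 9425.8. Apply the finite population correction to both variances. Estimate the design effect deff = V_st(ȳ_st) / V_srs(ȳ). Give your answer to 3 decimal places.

deff ≈ 1.050

V̂(ȳ_st) = Σ W_h² (1 − n_h/N_h) s_h²/n_h, with W_h = N_h/N and N = 2600:
  stratum Low: (1425/2600)²·(1 − 101/1425)·100.0²/101 = 27.6334
  stratum High: (1175/2600)²·(1 − 144/1175)·84.8²/144 = 8.94909
V_st = 36.5825
V_srs = (1 − 245/2600)·9425.8/245 = 34.8473
deff = V_st / V_srs = 36.5825/34.8473 = 1.0498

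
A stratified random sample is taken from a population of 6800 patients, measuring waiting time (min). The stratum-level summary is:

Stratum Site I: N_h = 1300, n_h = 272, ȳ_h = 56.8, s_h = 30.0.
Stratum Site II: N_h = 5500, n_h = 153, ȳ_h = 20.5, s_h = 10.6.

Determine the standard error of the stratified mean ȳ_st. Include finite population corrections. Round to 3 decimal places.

SE(ȳ_st) ≈ 0.750

V̂(ȳ_st) = Σ W_h² (1 − n_h/N_h) s_h²/n_h, with W_h = N_h/N and N = 6800:
  stratum Site I: (1300/6800)²·(1 − 272/1300)·30.0²/272 = 0.0956296
  stratum Site II: (5500/6800)²·(1 − 153/5500)·10.6²/153 = 0.467063
V̂(ȳ_st) = 0.562692
SE(ȳ_st) = √0.562692 = 0.750128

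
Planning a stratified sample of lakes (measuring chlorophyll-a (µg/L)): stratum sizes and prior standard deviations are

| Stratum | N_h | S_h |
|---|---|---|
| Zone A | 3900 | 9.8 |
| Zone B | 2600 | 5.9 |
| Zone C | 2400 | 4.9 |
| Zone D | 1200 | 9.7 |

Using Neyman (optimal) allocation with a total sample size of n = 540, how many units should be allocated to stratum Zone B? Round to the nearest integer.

108

Neyman allocation: n_h = n · N_h S_h / Σ N_i S_i, with n = 540.
  stratum Zone A: N_h·S_h = 3900·9.8 = 38220.00
  stratum Zone B: N_h·S_h = 2600·5.9 = 15340.00
  stratum Zone C: N_h·S_h = 2400·4.9 = 11760.00
  stratum Zone D: N_h·S_h = 1200·9.7 = 11640.00
Σ N_h S_h = 76960.00
n for stratum Zone B = 540·15340.00/76960.00 = 107.635 → 108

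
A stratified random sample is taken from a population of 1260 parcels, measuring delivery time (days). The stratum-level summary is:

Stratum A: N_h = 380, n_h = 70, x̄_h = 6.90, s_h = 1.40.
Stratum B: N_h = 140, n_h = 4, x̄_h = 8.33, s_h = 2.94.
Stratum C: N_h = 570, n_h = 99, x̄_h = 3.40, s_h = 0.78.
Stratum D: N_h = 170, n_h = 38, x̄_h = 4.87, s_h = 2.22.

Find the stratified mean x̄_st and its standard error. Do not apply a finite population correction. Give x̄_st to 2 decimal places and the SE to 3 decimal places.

x̄_st = Σ W_h x̄_h = (380·6.90 + 140·8.33 + 570·3.40 + 170·4.87)/1260 = 5.20167
V̂(x̄_st) = Σ W_h² s_h²/n_h, with W_h = N_h/N and N = 1260:
  stratum A: (380/1260)²·1.40²/70 = 0.00254674
  stratum B: (140/1260)²·2.94²/4 = 0.0266778
  stratum C: (570/1260)²·0.78²/99 = 0.00125766
  stratum D: (170/1260)²·2.22²/38 = 0.00236091
V̂(x̄_st) = 0.0328431
SE(x̄_st) = √0.0328431 = 0.181227

x̄_st ≈ 5.20, SE ≈ 0.181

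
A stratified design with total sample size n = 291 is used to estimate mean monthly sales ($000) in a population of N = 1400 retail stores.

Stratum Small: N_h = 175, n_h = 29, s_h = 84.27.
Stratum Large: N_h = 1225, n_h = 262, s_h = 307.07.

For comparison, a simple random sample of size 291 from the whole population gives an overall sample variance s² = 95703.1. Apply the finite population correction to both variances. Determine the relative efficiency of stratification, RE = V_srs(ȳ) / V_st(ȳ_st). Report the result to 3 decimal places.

RE ≈ 1.185

V̂(ȳ_st) = Σ W_h² (1 − n_h/N_h) s_h²/n_h, with W_h = N_h/N and N = 1400:
  stratum Small: (175/1400)²·(1 − 29/175)·84.27²/29 = 3.19215
  stratum Large: (1225/1400)²·(1 − 262/1225)·307.07²/262 = 216.611
V_st = 219.803
V_srs = (1 − 291/1400)·95703.1/291 = 260.517
Relative efficiency = V_srs / V_st = 260.517/219.803 = 1.1852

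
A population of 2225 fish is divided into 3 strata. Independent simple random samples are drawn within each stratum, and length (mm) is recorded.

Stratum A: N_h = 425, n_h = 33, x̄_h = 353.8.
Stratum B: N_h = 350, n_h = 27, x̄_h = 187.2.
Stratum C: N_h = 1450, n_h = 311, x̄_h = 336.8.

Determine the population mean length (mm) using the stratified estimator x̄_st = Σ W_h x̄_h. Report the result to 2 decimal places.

x̄_st ≈ 316.51

N = Σ N_h = 2225. Stratum weights W_h = N_h/N.
x̄_st = (425·353.8 + 350·187.2 + 1450·336.8) / 2225 = 316.5146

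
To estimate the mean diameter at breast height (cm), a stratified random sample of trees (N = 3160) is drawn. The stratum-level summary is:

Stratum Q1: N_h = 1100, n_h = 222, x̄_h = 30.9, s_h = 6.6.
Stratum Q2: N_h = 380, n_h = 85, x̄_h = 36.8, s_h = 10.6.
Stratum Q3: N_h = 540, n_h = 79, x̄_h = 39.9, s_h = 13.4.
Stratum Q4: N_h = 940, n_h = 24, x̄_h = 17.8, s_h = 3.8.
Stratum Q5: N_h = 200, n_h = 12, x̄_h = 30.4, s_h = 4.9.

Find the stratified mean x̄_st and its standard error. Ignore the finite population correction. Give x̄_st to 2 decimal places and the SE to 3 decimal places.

x̄_st = Σ W_h x̄_h = (1100·30.9 + 380·36.8 + 540·39.9 + 940·17.8 + 200·30.4)/3160 = 29.21899
V̂(x̄_st) = Σ W_h² s_h²/n_h, with W_h = N_h/N and N = 3160:
  stratum Q1: (1100/3160)²·6.6²/222 = 0.0237764
  stratum Q2: (380/3160)²·10.6²/85 = 0.0191155
  stratum Q3: (540/3160)²·13.4²/79 = 0.0663737
  stratum Q4: (940/3160)²·3.8²/24 = 0.0532399
  stratum Q5: (200/3160)²·4.9²/12 = 0.00801487
V̂(x̄_st) = 0.17052
SE(x̄_st) = √0.17052 = 0.412941

x̄_st ≈ 29.22, SE ≈ 0.413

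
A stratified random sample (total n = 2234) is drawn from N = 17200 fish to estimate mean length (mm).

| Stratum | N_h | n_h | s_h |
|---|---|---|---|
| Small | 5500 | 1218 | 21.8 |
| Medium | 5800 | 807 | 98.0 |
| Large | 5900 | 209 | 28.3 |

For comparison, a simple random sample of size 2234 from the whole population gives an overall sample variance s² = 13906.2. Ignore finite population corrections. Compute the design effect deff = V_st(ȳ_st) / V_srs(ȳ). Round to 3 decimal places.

V̂(ȳ_st) = Σ W_h² s_h²/n_h, with W_h = N_h/N and N = 17200:
  stratum Small: (5500/17200)²·21.8²/1218 = 0.0398964
  stratum Medium: (5800/17200)²·98.0²/807 = 1.35325
  stratum Large: (5900/17200)²·28.3²/209 = 0.450893
V_st = 1.84404
V_srs = s²/n = 13906.2/2234 = 6.2248
deff = V_st / V_srs = 1.84404/6.2248 = 0.2962

deff ≈ 0.296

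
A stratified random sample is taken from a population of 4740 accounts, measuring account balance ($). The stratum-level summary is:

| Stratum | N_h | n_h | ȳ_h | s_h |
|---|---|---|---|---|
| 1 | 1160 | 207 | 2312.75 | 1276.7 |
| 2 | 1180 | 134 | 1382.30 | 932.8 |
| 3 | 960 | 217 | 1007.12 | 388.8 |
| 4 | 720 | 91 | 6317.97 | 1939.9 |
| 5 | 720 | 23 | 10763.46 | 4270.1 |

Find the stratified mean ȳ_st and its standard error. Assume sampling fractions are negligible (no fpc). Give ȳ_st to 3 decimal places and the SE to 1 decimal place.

ȳ_st = Σ W_h ȳ_h = (1160·2312.75 + 1180·1382.30 + 960·1007.12 + 720·6317.97 + 720·10763.46)/4740 = 3708.72759
V̂(ȳ_st) = Σ W_h² s_h²/n_h, with W_h = N_h/N and N = 4740:
  stratum 1: (1160/4740)²·1276.7²/207 = 471.592
  stratum 2: (1180/4740)²·932.8²/134 = 402.42
  stratum 3: (960/4740)²·388.8²/217 = 28.5745
  stratum 4: (720/4740)²·1939.9²/91 = 954.17
  stratum 5: (720/4740)²·4270.1²/23 = 18291.8
V̂(ȳ_st) = 20148.6
SE(ȳ_st) = √20148.6 = 141.946

ȳ_st ≈ 3708.728, SE ≈ 141.9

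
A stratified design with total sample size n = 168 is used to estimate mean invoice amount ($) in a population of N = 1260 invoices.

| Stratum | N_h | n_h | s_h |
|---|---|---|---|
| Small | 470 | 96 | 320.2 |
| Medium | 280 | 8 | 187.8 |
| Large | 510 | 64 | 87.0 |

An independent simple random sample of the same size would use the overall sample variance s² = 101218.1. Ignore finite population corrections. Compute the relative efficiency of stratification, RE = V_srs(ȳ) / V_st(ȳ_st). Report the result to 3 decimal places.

RE ≈ 1.562

V̂(ȳ_st) = Σ W_h² s_h²/n_h, with W_h = N_h/N and N = 1260:
  stratum Small: (470/1260)²·320.2²/96 = 148.602
  stratum Medium: (280/1260)²·187.8²/8 = 217.709
  stratum Large: (510/1260)²·87.0²/64 = 19.3757
V_st = 385.687
V_srs = s²/n = 101218.1/168 = 602.489
Relative efficiency = V_srs / V_st = 602.489/385.687 = 1.5621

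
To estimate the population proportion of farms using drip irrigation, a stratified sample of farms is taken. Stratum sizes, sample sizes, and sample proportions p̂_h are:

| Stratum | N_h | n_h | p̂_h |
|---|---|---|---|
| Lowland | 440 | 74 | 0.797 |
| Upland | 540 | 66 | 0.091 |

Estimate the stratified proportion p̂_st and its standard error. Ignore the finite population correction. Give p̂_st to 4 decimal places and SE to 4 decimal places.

p̂_st ≈ 0.4080, SE ≈ 0.0289

N = 980; stratum weights W_h = N_h/N.
p̂_st = Σ W_h p̂_h = (440·0.797 + 540·0.091)/980 = 0.40798
V̂(p̂_st) = Σ W_h² p̂_h(1−p̂_h)/(n_h−1):
  stratum Lowland: (440/980)²·0.797·0.203/73 = 0.000446771
  stratum Upland: (540/980)²·0.091·0.909/65 = 0.000386391
V̂(p̂_st) = 0.000833162; SE = √V̂ = 0.0288645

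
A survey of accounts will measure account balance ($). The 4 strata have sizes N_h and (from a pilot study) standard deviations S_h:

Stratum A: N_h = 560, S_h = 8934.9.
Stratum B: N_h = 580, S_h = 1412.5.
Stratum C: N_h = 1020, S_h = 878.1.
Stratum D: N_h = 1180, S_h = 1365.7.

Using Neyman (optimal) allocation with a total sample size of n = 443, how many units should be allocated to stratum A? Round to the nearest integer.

Neyman allocation: n_h = n · N_h S_h / Σ N_i S_i, with n = 443.
  stratum A: N_h·S_h = 560·8934.9 = 5003544.00
  stratum B: N_h·S_h = 580·1412.5 = 819250.00
  stratum C: N_h·S_h = 1020·878.1 = 895662.00
  stratum D: N_h·S_h = 1180·1365.7 = 1611526.00
Σ N_h S_h = 8329982.00
n for stratum A = 443·5003544.00/8329982.00 = 266.095 → 266

266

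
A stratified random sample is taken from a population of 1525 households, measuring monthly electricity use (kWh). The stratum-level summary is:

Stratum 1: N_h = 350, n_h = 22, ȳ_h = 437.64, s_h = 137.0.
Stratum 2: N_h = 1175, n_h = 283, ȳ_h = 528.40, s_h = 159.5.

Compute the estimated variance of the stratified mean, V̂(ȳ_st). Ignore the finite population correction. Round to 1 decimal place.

V̂(ȳ_st) = Σ W_h² s_h²/n_h, with W_h = N_h/N and N = 1525:
  stratum 1: (350/1525)²·137.0²/22 = 44.9381
  stratum 2: (1175/1525)²·159.5²/283 = 53.3668
V̂(ȳ_st) = 98.3049

V̂(ȳ_st) ≈ 98.3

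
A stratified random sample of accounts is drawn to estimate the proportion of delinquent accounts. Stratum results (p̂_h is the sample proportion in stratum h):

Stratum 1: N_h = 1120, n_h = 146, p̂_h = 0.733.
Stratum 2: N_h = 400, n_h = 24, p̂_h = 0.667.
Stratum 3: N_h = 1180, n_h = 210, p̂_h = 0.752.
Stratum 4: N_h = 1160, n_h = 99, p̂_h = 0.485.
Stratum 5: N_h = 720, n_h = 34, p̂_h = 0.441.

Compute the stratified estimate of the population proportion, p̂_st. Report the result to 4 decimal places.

N = 4580; stratum weights W_h = N_h/N.
p̂_st = Σ W_h p̂_h = (1120·0.733 + 400·0.667 + 1180·0.752 + 1160·0.485 + 720·0.441)/4580 = 0.62341

p̂_st ≈ 0.6234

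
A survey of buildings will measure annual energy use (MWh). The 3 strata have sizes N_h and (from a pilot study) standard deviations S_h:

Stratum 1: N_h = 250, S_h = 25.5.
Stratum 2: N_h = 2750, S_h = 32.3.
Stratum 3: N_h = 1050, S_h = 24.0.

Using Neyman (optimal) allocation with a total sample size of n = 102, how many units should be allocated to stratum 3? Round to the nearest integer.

21

Neyman allocation: n_h = n · N_h S_h / Σ N_i S_i, with n = 102.
  stratum 1: N_h·S_h = 250·25.5 = 6375.00
  stratum 2: N_h·S_h = 2750·32.3 = 88825.00
  stratum 3: N_h·S_h = 1050·24.0 = 25200.00
Σ N_h S_h = 120400.00
n for stratum 3 = 102·25200.00/120400.00 = 21.349 → 21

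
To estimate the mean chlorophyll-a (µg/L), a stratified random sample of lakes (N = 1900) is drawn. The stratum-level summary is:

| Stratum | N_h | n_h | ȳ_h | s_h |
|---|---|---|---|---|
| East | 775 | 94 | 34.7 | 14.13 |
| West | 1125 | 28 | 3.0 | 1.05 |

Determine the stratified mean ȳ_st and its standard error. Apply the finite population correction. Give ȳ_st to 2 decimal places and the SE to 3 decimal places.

ȳ_st = Σ W_h ȳ_h = (775·34.7 + 1125·3.0)/1900 = 15.93026
V̂(ȳ_st) = Σ W_h² (1 − n_h/N_h) s_h²/n_h, with W_h = N_h/N and N = 1900:
  stratum East: (775/1900)²·(1 − 94/775)·14.13²/94 = 0.310526
  stratum West: (1125/1900)²·(1 − 28/1125)·1.05²/28 = 0.0134609
V̂(ȳ_st) = 0.323987
SE(ȳ_st) = √0.323987 = 0.569198

ȳ_st ≈ 15.93, SE ≈ 0.569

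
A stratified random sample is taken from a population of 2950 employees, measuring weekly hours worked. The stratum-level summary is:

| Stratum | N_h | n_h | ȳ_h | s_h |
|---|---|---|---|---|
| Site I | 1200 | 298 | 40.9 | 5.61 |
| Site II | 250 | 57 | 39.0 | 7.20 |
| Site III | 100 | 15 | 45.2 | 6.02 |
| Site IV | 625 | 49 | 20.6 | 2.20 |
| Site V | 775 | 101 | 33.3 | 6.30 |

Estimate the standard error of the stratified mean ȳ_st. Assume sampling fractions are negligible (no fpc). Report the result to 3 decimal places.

V̂(ȳ_st) = Σ W_h² s_h²/n_h, with W_h = N_h/N and N = 2950:
  stratum Site I: (1200/2950)²·5.61²/298 = 0.0174754
  stratum Site II: (250/2950)²·7.20²/57 = 0.0065317
  stratum Site III: (100/2950)²·6.02²/15 = 0.00277624
  stratum Site IV: (625/2950)²·2.20²/49 = 0.00443369
  stratum Site V: (775/2950)²·6.30²/101 = 0.0271218
V̂(ȳ_st) = 0.0583389
SE(ȳ_st) = √0.0583389 = 0.241534

SE(ȳ_st) ≈ 0.242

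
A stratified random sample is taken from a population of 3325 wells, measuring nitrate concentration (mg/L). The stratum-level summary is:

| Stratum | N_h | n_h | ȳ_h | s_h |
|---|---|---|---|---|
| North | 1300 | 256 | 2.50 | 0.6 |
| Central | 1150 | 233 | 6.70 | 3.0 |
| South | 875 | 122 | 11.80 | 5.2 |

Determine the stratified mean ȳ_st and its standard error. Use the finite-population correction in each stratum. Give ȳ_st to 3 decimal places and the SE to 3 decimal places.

ȳ_st ≈ 6.400, SE ≈ 0.131

ȳ_st = Σ W_h ȳ_h = (1300·2.50 + 1150·6.70 + 875·11.80)/3325 = 6.40000
V̂(ȳ_st) = Σ W_h² (1 − n_h/N_h) s_h²/n_h, with W_h = N_h/N and N = 3325:
  stratum North: (1300/3325)²·(1 − 256/1300)·0.6²/256 = 0.000172633
  stratum Central: (1150/3325)²·(1 − 233/1150)·3.0²/233 = 0.00368443
  stratum South: (875/3325)²·(1 − 122/875)·5.2²/122 = 0.0132089
V̂(ȳ_st) = 0.017066
SE(ȳ_st) = √0.017066 = 0.130637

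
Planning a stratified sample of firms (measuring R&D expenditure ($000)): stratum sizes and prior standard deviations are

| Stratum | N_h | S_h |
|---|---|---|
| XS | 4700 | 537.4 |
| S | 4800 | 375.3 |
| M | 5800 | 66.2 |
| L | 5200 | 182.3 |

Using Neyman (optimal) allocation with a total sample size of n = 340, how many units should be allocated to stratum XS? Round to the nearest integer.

152

Neyman allocation: n_h = n · N_h S_h / Σ N_i S_i, with n = 340.
  stratum XS: N_h·S_h = 4700·537.4 = 2525780.00
  stratum S: N_h·S_h = 4800·375.3 = 1801440.00
  stratum M: N_h·S_h = 5800·66.2 = 383960.00
  stratum L: N_h·S_h = 5200·182.3 = 947960.00
Σ N_h S_h = 5659140.00
n for stratum XS = 340·2525780.00/5659140.00 = 151.748 → 152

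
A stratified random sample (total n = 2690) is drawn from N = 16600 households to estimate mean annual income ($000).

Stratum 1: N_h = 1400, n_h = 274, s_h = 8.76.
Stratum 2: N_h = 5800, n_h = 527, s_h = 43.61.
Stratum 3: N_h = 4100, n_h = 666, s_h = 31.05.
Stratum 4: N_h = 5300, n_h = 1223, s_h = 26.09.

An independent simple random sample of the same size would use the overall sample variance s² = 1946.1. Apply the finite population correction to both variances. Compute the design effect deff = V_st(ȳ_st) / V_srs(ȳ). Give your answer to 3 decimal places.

deff ≈ 0.857

V̂(ȳ_st) = Σ W_h² (1 − n_h/N_h) s_h²/n_h, with W_h = N_h/N and N = 16600:
  stratum 1: (1400/16600)²·(1 − 274/1400)·8.76²/274 = 0.00160217
  stratum 2: (5800/16600)²·(1 − 527/5800)·43.61²/527 = 0.400526
  stratum 3: (4100/16600)²·(1 − 666/4100)·31.05²/666 = 0.0739634
  stratum 4: (5300/16600)²·(1 − 1223/5300)·26.09²/1223 = 0.0436438
V_st = 0.519736
V_srs = (1 − 2690/16600)·1946.1/2690 = 0.606222
deff = V_st / V_srs = 0.519736/0.606222 = 0.8573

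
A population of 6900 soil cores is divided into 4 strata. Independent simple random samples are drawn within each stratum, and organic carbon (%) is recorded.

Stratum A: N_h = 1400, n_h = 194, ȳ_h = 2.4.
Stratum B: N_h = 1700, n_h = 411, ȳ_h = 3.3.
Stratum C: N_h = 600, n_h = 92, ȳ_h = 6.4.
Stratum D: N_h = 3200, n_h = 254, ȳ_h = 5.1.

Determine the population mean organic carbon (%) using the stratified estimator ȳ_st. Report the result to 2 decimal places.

N = Σ N_h = 6900. Stratum weights W_h = N_h/N.
ȳ_st = (1400·2.4 + 1700·3.3 + 600·6.4 + 3200·5.1) / 6900 = 4.2217

ȳ_st ≈ 4.22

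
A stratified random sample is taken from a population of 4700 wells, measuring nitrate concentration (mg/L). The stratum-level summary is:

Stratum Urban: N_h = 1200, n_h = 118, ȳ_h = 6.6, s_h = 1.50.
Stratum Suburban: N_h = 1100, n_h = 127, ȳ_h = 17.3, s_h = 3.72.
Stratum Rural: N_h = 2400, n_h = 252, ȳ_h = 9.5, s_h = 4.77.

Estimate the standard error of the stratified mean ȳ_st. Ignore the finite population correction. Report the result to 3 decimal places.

SE(ȳ_st) ≈ 0.175

V̂(ȳ_st) = Σ W_h² s_h²/n_h, with W_h = N_h/N and N = 4700:
  stratum Urban: (1200/4700)²·1.50²/118 = 0.00124299
  stratum Suburban: (1100/4700)²·3.72²/127 = 0.00596859
  stratum Rural: (2400/4700)²·4.77²/252 = 0.0235431
V̂(ȳ_st) = 0.0307546
SE(ȳ_st) = √0.0307546 = 0.17537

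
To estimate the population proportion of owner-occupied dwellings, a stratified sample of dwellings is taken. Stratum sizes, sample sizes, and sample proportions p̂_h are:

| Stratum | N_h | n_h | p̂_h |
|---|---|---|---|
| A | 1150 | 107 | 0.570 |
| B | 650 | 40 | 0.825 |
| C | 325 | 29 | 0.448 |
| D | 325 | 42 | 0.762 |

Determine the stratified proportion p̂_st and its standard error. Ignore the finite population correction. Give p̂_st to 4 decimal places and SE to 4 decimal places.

p̂_st ≈ 0.6469, SE ≈ 0.0317

N = 2450; stratum weights W_h = N_h/N.
p̂_st = Σ W_h p̂_h = (1150·0.570 + 650·0.825 + 325·0.448 + 325·0.762)/2450 = 0.64694
V̂(p̂_st) = Σ W_h² p̂_h(1−p̂_h)/(n_h−1):
  stratum A: (1150/2450)²·0.570·0.430/106 = 0.000509449
  stratum B: (650/2450)²·0.825·0.175/39 = 0.000260569
  stratum C: (325/2450)²·0.448·0.552/28 = 0.000155415
  stratum D: (325/2450)²·0.762·0.238/41 = 7.78364e-05
V̂(p̂_st) = 0.00100327; SE = √V̂ = 0.0316744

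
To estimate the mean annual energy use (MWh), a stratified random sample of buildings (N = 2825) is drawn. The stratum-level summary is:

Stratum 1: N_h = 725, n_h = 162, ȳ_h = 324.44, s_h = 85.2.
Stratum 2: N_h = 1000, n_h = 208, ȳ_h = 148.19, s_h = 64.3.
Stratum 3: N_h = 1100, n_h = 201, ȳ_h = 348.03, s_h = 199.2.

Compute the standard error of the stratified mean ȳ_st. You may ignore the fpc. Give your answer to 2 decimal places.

V̂(ȳ_st) = Σ W_h² s_h²/n_h, with W_h = N_h/N and N = 2825:
  stratum 1: (725/2825)²·85.2²/162 = 2.95123
  stratum 2: (1000/2825)²·64.3²/208 = 2.4907
  stratum 3: (1100/2825)²·199.2²/201 = 29.9317
V̂(ȳ_st) = 35.3736
SE(ȳ_st) = √35.3736 = 5.94757

SE(ȳ_st) ≈ 5.95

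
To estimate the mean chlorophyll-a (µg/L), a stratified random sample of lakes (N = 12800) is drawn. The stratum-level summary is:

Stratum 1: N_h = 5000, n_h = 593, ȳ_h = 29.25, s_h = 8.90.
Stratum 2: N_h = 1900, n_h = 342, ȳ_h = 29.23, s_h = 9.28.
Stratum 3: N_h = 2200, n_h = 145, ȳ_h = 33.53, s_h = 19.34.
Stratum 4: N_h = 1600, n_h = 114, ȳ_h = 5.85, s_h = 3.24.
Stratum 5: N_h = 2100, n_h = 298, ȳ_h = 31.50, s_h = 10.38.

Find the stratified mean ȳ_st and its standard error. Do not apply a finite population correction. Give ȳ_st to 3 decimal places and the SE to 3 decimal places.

ȳ_st = Σ W_h ȳ_h = (5000·29.25 + 1900·29.23 + 2200·33.53 + 1600·5.85 + 2100·31.50)/12800 = 27.42680
V̂(ȳ_st) = Σ W_h² s_h²/n_h, with W_h = N_h/N and N = 12800:
  stratum 1: (5000/12800)²·8.90²/593 = 0.0203819
  stratum 2: (1900/12800)²·9.28²/342 = 0.00554826
  stratum 3: (2200/12800)²·19.34²/145 = 0.0762027
  stratum 4: (1600/12800)²·3.24²/114 = 0.00143882
  stratum 5: (2100/12800)²·10.38²/298 = 0.00973189
V̂(ȳ_st) = 0.113304
SE(ȳ_st) = √0.113304 = 0.336606

ȳ_st ≈ 27.427, SE ≈ 0.337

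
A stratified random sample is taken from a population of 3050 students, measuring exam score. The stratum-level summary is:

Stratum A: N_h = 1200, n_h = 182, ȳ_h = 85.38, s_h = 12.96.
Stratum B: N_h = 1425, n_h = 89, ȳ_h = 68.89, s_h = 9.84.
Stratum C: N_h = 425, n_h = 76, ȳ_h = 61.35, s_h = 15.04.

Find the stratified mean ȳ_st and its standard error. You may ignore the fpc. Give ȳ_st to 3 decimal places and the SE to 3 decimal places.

ȳ_st ≈ 74.327, SE ≈ 0.662

ȳ_st = Σ W_h ȳ_h = (1200·85.38 + 1425·68.89 + 425·61.35)/3050 = 74.32721
V̂(ȳ_st) = Σ W_h² s_h²/n_h, with W_h = N_h/N and N = 3050:
  stratum A: (1200/3050)²·12.96²/182 = 0.142857
  stratum B: (1425/3050)²·9.84²/89 = 0.237482
  stratum C: (425/3050)²·15.04²/76 = 0.057791
V̂(ȳ_st) = 0.43813
SE(ȳ_st) = √0.43813 = 0.661914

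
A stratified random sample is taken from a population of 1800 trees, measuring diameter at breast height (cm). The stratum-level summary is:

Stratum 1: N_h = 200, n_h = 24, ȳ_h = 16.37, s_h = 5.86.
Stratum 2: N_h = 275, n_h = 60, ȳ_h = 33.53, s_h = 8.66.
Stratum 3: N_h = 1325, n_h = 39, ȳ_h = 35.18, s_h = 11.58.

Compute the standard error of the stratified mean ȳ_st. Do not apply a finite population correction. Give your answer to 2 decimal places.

V̂(ȳ_st) = Σ W_h² s_h²/n_h, with W_h = N_h/N and N = 1800:
  stratum 1: (200/1800)²·5.86²/24 = 0.0176644
  stratum 2: (275/1800)²·8.66²/60 = 0.0291746
  stratum 3: (1325/1800)²·11.58²/39 = 1.86311
V̂(ȳ_st) = 1.90995
SE(ȳ_st) = √1.90995 = 1.38201

SE(ȳ_st) ≈ 1.38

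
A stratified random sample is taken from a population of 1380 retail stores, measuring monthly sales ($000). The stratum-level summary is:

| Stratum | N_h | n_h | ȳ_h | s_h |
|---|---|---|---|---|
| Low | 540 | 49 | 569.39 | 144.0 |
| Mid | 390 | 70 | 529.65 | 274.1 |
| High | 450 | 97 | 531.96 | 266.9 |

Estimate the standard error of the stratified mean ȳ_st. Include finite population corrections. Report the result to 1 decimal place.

V̂(ȳ_st) = Σ W_h² (1 − n_h/N_h) s_h²/n_h, with W_h = N_h/N and N = 1380:
  stratum Low: (540/1380)²·(1 − 49/540)·144.0²/49 = 58.9177
  stratum Mid: (390/1380)²·(1 − 70/390)·274.1²/70 = 70.3358
  stratum High: (450/1380)²·(1 − 97/450)·266.9²/97 = 61.2568
V̂(ȳ_st) = 190.51
SE(ȳ_st) = √190.51 = 13.8025

SE(ȳ_st) ≈ 13.8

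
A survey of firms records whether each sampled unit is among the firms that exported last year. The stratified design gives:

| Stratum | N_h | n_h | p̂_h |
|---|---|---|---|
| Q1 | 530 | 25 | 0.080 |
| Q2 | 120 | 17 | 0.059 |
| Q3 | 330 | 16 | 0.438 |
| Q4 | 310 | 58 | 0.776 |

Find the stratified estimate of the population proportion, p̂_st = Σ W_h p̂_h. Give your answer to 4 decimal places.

p̂_st ≈ 0.3369

N = 1290; stratum weights W_h = N_h/N.
p̂_st = Σ W_h p̂_h = (530·0.080 + 120·0.059 + 330·0.438 + 310·0.776)/1290 = 0.33688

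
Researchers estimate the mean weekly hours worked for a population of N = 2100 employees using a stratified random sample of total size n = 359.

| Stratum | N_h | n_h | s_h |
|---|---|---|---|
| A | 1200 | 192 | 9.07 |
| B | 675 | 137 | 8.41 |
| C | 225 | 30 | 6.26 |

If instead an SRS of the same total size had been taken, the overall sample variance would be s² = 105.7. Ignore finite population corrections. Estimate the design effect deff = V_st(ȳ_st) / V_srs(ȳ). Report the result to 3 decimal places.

V̂(ȳ_st) = Σ W_h² s_h²/n_h, with W_h = N_h/N and N = 2100:
  stratum A: (1200/2100)²·9.07²/192 = 0.139906
  stratum B: (675/2100)²·8.41²/137 = 0.0533384
  stratum C: (225/2100)²·6.26²/30 = 0.0149953
V_st = 0.20824
V_srs = s²/n = 105.7/359 = 0.294429
deff = V_st / V_srs = 0.20824/0.294429 = 0.7073

deff ≈ 0.707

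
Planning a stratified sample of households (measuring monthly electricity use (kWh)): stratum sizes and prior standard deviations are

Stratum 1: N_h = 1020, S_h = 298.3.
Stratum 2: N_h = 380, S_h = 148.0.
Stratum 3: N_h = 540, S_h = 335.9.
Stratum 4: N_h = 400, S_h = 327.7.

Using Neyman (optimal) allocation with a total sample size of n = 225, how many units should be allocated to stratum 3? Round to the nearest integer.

61

Neyman allocation: n_h = n · N_h S_h / Σ N_i S_i, with n = 225.
  stratum 1: N_h·S_h = 1020·298.3 = 304266.00
  stratum 2: N_h·S_h = 380·148.0 = 56240.00
  stratum 3: N_h·S_h = 540·335.9 = 181386.00
  stratum 4: N_h·S_h = 400·327.7 = 131080.00
Σ N_h S_h = 672972.00
n for stratum 3 = 225·181386.00/672972.00 = 60.644 → 61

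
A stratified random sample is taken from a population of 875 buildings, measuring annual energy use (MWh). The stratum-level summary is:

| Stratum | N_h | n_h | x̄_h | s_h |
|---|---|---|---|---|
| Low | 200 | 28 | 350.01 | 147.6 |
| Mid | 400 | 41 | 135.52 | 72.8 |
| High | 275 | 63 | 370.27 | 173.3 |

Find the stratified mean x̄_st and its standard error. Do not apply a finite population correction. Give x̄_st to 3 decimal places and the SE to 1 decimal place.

x̄_st = Σ W_h x̄_h = (200·350.01 + 400·135.52 + 275·370.27)/875 = 258.32486
V̂(x̄_st) = Σ W_h² s_h²/n_h, with W_h = N_h/N and N = 875:
  stratum Low: (200/875)²·147.6²/28 = 40.6498
  stratum Mid: (400/875)²·72.8²/41 = 27.0136
  stratum High: (275/875)²·173.3²/63 = 47.0875
V̂(x̄_st) = 114.751
SE(x̄_st) = √114.751 = 10.7122

x̄_st ≈ 258.325, SE ≈ 10.7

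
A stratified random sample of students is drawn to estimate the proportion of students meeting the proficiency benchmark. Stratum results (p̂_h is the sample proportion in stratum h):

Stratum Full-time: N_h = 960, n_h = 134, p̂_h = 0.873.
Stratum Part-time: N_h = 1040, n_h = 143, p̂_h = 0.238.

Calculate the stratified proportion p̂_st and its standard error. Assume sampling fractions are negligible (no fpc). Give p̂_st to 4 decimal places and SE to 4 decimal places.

N = 2000; stratum weights W_h = N_h/N.
p̂_st = Σ W_h p̂_h = (960·0.873 + 1040·0.238)/2000 = 0.54280
V̂(p̂_st) = Σ W_h² p̂_h(1−p̂_h)/(n_h−1):
  stratum Full-time: (960/2000)²·0.873·0.127/133 = 0.000192065
  stratum Part-time: (1040/2000)²·0.238·0.762/142 = 0.000345343
V̂(p̂_st) = 0.000537408; SE = √V̂ = 0.0231821

p̂_st ≈ 0.5428, SE ≈ 0.0232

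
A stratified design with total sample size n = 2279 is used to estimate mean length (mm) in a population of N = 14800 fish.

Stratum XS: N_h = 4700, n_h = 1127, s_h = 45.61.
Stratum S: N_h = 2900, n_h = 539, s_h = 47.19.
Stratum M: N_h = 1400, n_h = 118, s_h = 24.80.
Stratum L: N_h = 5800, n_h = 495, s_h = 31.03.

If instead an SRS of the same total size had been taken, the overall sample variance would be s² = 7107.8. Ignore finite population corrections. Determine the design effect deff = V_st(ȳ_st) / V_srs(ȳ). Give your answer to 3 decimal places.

deff ≈ 0.221

V̂(ȳ_st) = Σ W_h² s_h²/n_h, with W_h = N_h/N and N = 14800:
  stratum XS: (4700/14800)²·45.61²/1127 = 0.186152
  stratum S: (2900/14800)²·47.19²/539 = 0.158629
  stratum M: (1400/14800)²·24.80²/118 = 0.0466395
  stratum L: (5800/14800)²·31.03²/495 = 0.298738
V_st = 0.69016
V_srs = s²/n = 7107.8/2279 = 3.11882
deff = V_st / V_srs = 0.69016/3.11882 = 0.2213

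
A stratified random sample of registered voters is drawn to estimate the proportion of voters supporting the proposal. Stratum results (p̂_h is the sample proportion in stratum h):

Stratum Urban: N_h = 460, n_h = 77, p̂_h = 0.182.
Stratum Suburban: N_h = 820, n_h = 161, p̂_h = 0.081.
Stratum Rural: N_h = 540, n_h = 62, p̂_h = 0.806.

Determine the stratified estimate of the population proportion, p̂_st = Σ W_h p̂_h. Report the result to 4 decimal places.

N = 1820; stratum weights W_h = N_h/N.
p̂_st = Σ W_h p̂_h = (460·0.182 + 820·0.081 + 540·0.806)/1820 = 0.32164

p̂_st ≈ 0.3216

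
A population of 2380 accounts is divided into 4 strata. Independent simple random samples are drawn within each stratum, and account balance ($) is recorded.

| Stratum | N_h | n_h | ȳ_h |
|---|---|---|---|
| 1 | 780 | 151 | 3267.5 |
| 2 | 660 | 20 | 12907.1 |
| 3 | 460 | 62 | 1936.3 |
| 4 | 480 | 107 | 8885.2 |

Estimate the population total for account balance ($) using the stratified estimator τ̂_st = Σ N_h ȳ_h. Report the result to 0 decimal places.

τ̂_st = Σ N_h ȳ_h = 780·3267.5 + 660·12907.1 + 460·1936.3 + 480·8885.2 = 16222930

τ̂_st ≈ 16222930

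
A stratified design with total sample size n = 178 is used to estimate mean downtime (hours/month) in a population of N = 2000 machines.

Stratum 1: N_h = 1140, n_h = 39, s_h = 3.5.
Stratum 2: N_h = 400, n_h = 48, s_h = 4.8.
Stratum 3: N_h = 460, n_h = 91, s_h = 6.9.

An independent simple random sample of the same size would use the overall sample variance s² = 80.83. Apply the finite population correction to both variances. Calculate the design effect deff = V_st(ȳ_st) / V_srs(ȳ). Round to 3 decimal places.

deff ≈ 0.333

V̂(ȳ_st) = Σ W_h² (1 − n_h/N_h) s_h²/n_h, with W_h = N_h/N and N = 2000:
  stratum 1: (1140/2000)²·(1 − 39/1140)·3.5²/39 = 0.0985607
  stratum 2: (400/2000)²·(1 − 48/400)·4.8²/48 = 0.016896
  stratum 3: (460/2000)²·(1 − 91/460)·6.9²/91 = 0.0222014
V_st = 0.137658
V_srs = (1 − 178/2000)·80.83/178 = 0.413686
deff = V_st / V_srs = 0.137658/0.413686 = 0.3328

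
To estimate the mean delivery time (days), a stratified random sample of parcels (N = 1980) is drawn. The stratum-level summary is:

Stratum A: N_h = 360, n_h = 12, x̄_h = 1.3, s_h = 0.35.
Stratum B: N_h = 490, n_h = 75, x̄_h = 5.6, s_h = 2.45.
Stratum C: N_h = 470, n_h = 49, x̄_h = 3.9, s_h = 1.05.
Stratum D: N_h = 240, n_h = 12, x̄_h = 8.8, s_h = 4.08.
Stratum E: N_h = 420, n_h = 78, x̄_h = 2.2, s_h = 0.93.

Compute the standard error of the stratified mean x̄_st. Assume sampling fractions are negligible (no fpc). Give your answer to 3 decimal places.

V̂(x̄_st) = Σ W_h² s_h²/n_h, with W_h = N_h/N and N = 1980:
  stratum A: (360/1980)²·0.35²/12 = 0.000337466
  stratum B: (490/1980)²·2.45²/75 = 0.00490154
  stratum C: (470/1980)²·1.05²/49 = 0.00126779
  stratum D: (240/1980)²·4.08²/12 = 0.0203813
  stratum E: (420/1980)²·0.93²/78 = 0.00049893
V̂(x̄_st) = 0.027387
SE(x̄_st) = √0.027387 = 0.16549

SE(x̄_st) ≈ 0.165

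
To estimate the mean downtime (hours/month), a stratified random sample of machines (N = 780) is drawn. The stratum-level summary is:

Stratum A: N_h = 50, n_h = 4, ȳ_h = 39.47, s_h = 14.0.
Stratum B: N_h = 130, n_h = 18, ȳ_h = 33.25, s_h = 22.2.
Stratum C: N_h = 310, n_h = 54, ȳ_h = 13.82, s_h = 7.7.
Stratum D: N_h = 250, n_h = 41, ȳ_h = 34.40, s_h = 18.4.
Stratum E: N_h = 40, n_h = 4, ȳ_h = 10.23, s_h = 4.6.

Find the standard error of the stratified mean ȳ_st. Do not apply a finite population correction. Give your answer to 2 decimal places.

SE(ȳ_st) ≈ 1.41

V̂(ȳ_st) = Σ W_h² s_h²/n_h, with W_h = N_h/N and N = 780:
  stratum A: (50/780)²·14.0²/4 = 0.201348
  stratum B: (130/780)²·22.2²/18 = 0.760556
  stratum C: (310/780)²·7.7²/54 = 0.173429
  stratum D: (250/780)²·18.4²/41 = 0.848287
  stratum E: (40/780)²·4.6²/4 = 0.0139119
V̂(ȳ_st) = 1.99753
SE(ȳ_st) = √1.99753 = 1.41334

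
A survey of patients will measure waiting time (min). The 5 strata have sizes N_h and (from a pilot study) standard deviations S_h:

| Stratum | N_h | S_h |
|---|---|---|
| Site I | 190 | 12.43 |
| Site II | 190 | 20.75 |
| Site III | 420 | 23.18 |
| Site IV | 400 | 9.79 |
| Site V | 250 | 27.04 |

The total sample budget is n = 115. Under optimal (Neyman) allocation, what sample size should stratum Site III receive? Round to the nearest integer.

Neyman allocation: n_h = n · N_h S_h / Σ N_i S_i, with n = 115.
  stratum Site I: N_h·S_h = 190·12.43 = 2361.70
  stratum Site II: N_h·S_h = 190·20.75 = 3942.50
  stratum Site III: N_h·S_h = 420·23.18 = 9735.60
  stratum Site IV: N_h·S_h = 400·9.79 = 3916.00
  stratum Site V: N_h·S_h = 250·27.04 = 6760.00
Σ N_h S_h = 26715.80
n for stratum Site III = 115·9735.60/26715.80 = 41.908 → 42

42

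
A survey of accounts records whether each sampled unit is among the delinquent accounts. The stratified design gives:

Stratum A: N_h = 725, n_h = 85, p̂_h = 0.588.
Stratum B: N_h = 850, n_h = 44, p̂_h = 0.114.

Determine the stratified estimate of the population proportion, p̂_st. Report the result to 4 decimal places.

N = 1575; stratum weights W_h = N_h/N.
p̂_st = Σ W_h p̂_h = (725·0.588 + 850·0.114)/1575 = 0.33219

p̂_st ≈ 0.3322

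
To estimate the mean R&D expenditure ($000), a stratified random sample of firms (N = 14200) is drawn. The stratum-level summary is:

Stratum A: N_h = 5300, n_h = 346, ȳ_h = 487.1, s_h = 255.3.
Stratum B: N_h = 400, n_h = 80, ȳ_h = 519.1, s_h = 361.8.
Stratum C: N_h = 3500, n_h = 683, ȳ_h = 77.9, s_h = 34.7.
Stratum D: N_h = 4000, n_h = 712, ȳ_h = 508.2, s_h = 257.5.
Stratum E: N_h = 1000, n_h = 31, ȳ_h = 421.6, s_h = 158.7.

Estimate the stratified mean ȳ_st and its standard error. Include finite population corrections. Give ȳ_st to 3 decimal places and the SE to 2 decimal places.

ȳ_st = Σ W_h ȳ_h = (5300·487.1 + 400·519.1 + 3500·77.9 + 4000·508.2 + 1000·421.6)/14200 = 388.47324
V̂(ȳ_st) = Σ W_h² (1 − n_h/N_h) s_h²/n_h, with W_h = N_h/N and N = 14200:
  stratum A: (5300/14200)²·(1 − 346/5300)·255.3²/346 = 24.529
  stratum B: (400/14200)²·(1 − 80/400)·361.8²/80 = 1.03868
  stratum C: (3500/14200)²·(1 − 683/3500)·34.7²/683 = 0.0862018
  stratum D: (4000/14200)²·(1 − 712/4000)·257.5²/712 = 6.07421
  stratum E: (1000/14200)²·(1 − 31/1000)·158.7²/31 = 3.90426
V̂(ȳ_st) = 35.6324
SE(ȳ_st) = √35.6324 = 5.96929

ȳ_st ≈ 388.473, SE ≈ 5.97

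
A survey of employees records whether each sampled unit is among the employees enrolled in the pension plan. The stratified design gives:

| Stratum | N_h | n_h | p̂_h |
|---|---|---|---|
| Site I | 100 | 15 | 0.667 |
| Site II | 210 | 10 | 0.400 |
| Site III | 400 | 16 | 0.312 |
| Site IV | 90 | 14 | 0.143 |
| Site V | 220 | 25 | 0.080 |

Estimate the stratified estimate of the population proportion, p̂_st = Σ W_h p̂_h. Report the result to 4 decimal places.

p̂_st ≈ 0.3000

N = 1020; stratum weights W_h = N_h/N.
p̂_st = Σ W_h p̂_h = (100·0.667 + 210·0.400 + 400·0.312 + 90·0.143 + 220·0.080)/1020 = 0.29997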